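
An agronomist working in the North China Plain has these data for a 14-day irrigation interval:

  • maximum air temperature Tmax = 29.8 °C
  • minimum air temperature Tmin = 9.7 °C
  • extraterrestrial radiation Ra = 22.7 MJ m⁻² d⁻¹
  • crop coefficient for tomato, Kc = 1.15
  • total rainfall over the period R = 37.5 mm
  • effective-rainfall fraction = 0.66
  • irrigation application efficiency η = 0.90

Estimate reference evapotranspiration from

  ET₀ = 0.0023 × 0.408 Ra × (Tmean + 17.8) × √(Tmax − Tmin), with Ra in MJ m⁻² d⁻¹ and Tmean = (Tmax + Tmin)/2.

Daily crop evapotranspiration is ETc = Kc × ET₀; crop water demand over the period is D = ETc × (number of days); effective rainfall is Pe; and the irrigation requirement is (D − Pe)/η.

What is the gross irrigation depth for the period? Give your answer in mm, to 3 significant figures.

Tmean = (29.8 + 9.7)/2 = 19.75 °C
0.408 Ra = 0.408 × 22.7 = 9.2616 mm/d equivalent
ET₀ = 0.0023 × 9.2616 × (19.75 + 17.8) × √20.1 = 0.0023 × 9.2616 × 37.55 × 4.4833 = 3.5861 mm/d
ETc = Kc × ET₀ = 1.15 × 3.5861 = 4.1240 mm/d
Crop demand D = ETc × 14 d = 4.1240 × 14 = 57.736 mm
Pe = 0.66 × 37.5 = 24.750 mm
D − Pe = 57.736 − 24.750 = 32.986 mm
Gross irrigation = 32.986 / 0.90 = 36.651 mm

36.7 mm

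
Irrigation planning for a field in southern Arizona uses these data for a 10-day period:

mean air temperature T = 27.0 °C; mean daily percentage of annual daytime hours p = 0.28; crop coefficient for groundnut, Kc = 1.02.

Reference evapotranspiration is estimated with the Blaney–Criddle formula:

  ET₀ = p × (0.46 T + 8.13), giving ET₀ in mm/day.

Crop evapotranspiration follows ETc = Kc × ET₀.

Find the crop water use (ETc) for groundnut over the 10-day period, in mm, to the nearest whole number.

ET₀ = 0.28 × (0.46 × 27.0 + 8.13) = 0.28 × 20.550 = 5.7540 mm/d
ETc = Kc × ET₀ = 1.02 × 5.7540 = 5.8691 mm/d
Over 10 days: 5.8691 × 10 = 58.691 mm

59 mm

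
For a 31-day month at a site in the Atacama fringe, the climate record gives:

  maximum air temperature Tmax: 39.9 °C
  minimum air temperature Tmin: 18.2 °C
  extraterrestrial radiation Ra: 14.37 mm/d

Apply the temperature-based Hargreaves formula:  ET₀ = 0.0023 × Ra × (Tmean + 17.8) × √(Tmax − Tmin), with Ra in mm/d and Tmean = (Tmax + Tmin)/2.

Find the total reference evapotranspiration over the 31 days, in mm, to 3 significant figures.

224 mm

Tmean = (39.9 + 18.2)/2 = 29.05 °C
ET₀ = 0.0023 × 14.37 × (29.05 + 17.8) × √21.7 = 0.0023 × 14.37 × 46.85 × 4.6583 = 7.2131 mm/d
Over 31 days: 7.2131 × 31 = 223.606 mm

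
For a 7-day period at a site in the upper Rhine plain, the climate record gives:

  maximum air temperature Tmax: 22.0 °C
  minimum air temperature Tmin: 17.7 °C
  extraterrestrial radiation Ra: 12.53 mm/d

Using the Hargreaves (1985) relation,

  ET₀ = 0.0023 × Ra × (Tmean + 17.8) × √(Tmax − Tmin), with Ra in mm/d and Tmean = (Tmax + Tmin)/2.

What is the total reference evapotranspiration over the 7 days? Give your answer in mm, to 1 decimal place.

Tmean = (22.0 + 17.7)/2 = 19.85 °C
ET₀ = 0.0023 × 12.53 × (19.85 + 17.8) × √4.3 = 0.0023 × 12.53 × 37.65 × 2.0736 = 2.2499 mm/d
Over 7 days: 2.2499 × 7 = 15.749 mm

15.7 mm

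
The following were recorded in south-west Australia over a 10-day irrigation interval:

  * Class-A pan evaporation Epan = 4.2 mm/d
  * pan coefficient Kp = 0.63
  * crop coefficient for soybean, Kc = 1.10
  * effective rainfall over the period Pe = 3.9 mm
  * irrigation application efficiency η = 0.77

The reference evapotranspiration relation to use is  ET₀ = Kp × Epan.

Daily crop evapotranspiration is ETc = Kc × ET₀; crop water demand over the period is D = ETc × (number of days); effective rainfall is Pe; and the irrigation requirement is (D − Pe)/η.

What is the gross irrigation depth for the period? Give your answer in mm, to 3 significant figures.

32.7 mm

ET₀ = 0.63 × 4.2 = 2.6460 mm/d
ETc = Kc × ET₀ = 1.10 × 2.6460 = 2.9106 mm/d
Crop demand D = ETc × 10 d = 2.9106 × 10 = 29.106 mm
D − Pe = 29.106 − 3.9 = 25.206 mm
Gross irrigation = 25.206 / 0.77 = 32.735 mm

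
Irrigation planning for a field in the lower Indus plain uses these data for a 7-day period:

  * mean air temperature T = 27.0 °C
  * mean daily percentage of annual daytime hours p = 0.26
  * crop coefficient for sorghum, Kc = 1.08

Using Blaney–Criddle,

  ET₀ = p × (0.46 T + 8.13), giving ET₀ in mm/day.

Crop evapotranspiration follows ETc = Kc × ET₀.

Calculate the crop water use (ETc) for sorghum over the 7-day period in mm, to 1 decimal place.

40.4 mm

ET₀ = 0.26 × (0.46 × 27.0 + 8.13) = 0.26 × 20.550 = 5.3430 mm/d
ETc = Kc × ET₀ = 1.08 × 5.3430 = 5.7704 mm/d
Over 7 days: 5.7704 × 7 = 40.393 mm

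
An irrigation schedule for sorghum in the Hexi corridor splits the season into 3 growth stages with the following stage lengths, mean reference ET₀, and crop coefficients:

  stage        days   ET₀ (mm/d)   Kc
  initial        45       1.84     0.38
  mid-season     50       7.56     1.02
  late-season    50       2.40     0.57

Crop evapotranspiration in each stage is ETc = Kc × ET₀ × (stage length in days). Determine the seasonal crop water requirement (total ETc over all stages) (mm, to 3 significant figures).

485 mm

initial: 0.38 × 1.84 × 45 = 31.46 mm
mid-season: 1.02 × 7.56 × 50 = 385.56 mm
late-season: 0.57 × 2.40 × 50 = 68.40 mm
Seasonal total = 485.42 mm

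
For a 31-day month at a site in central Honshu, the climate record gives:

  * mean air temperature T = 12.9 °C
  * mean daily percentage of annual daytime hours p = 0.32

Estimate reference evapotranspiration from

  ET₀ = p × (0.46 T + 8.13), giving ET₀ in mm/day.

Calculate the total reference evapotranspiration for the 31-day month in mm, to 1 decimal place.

ET₀ = 0.32 × (0.46 × 12.9 + 8.13) = 0.32 × 14.064 = 4.5005 mm/d
Monthly total = 4.5005 × 31 = 139.516 mm

139.5 mm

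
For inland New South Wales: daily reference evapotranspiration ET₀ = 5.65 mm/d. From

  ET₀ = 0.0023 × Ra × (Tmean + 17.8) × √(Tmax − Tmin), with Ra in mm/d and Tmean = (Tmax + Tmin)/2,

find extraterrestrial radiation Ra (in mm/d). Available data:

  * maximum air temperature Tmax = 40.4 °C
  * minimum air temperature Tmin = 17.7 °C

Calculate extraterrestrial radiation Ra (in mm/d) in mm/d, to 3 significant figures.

11.0 mm/d

Tmean = 29.05 °C; √ΔT = 4.7645
Ra = ET₀ / [0.0023 × (Tmean+17.8) × √ΔT] = 5.65 / (0.0023 × 46.85 × 4.7645) = 11.005 mm/d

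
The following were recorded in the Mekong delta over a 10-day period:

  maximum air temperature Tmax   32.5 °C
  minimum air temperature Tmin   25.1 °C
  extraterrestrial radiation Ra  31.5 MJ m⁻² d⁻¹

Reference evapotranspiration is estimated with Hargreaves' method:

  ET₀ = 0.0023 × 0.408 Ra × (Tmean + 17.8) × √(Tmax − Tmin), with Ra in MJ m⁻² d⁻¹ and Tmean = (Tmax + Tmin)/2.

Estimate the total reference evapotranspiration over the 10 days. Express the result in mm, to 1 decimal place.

37.5 mm

Tmean = (32.5 + 25.1)/2 = 28.80 °C
0.408 Ra = 0.408 × 31.5 = 12.8520 mm/d equivalent
ET₀ = 0.0023 × 12.8520 × (28.80 + 17.8) × √7.4 = 0.0023 × 12.8520 × 46.60 × 2.7203 = 3.7472 mm/d
Over 10 days: 3.7472 × 10 = 37.472 mm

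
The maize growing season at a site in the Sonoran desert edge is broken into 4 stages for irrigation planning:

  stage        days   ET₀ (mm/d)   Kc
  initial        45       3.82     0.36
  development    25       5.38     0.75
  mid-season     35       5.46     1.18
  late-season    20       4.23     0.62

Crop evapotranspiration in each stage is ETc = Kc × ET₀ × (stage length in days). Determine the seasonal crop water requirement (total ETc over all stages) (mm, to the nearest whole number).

initial: 0.36 × 3.82 × 45 = 61.88 mm
development: 0.75 × 5.38 × 25 = 100.88 mm
mid-season: 1.18 × 5.46 × 35 = 225.50 mm
late-season: 0.62 × 4.23 × 20 = 52.45 mm
Seasonal total = 440.71 mm

441 mm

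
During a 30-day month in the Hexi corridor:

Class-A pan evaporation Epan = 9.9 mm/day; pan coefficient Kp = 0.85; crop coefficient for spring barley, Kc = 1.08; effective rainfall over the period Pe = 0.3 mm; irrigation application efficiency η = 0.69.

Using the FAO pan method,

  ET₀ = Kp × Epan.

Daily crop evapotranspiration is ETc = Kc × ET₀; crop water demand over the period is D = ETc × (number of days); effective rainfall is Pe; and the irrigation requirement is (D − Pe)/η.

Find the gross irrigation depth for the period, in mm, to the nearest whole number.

395 mm

ET₀ = 0.85 × 9.9 = 8.4150 mm/d
ETc = Kc × ET₀ = 1.08 × 8.4150 = 9.0882 mm/d
Crop demand D = ETc × 30 d = 9.0882 × 30 = 272.646 mm
D − Pe = 272.646 − 0.3 = 272.346 mm
Gross irrigation = 272.346 / 0.69 = 394.704 mm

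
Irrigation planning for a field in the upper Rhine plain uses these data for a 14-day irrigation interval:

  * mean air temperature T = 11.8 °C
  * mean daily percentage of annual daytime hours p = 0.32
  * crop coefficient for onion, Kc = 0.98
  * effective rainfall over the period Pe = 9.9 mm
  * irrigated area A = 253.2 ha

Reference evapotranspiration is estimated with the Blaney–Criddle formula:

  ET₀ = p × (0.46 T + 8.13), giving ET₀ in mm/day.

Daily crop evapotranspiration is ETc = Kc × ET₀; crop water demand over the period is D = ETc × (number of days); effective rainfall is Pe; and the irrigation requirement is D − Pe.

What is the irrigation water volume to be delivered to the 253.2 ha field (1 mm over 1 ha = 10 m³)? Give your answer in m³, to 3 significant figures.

126000 m³

ET₀ = 0.32 × (0.46 × 11.8 + 8.13) = 0.32 × 13.558 = 4.3386 mm/d
ETc = Kc × ET₀ = 0.98 × 4.3386 = 4.2518 mm/d
Crop demand D = ETc × 14 d = 4.2518 × 14 = 59.525 mm
D − Pe = 59.525 − 9.9 = 49.625 mm
Volume = 49.625 mm × 253.2 ha × 10 = 125650.5 m³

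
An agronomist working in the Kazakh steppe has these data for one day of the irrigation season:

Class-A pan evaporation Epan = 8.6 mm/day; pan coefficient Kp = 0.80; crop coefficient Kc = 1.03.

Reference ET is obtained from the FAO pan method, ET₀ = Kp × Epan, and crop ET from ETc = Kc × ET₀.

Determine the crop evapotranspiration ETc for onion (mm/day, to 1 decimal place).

ET₀ = 0.80 × 8.6 = 6.8800 mm/d
ETc = Kc × ET₀ = 1.03 × 6.8800 = 7.0864 mm/d

7.1 mm/day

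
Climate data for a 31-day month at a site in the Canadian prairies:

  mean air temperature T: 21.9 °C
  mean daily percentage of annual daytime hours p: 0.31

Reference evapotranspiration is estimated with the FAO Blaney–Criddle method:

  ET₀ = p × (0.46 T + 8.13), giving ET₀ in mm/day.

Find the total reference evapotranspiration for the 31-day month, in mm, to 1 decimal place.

ET₀ = 0.31 × (0.46 × 21.9 + 8.13) = 0.31 × 18.204 = 5.6432 mm/d
Monthly total = 5.6432 × 31 = 174.939 mm

174.9 mm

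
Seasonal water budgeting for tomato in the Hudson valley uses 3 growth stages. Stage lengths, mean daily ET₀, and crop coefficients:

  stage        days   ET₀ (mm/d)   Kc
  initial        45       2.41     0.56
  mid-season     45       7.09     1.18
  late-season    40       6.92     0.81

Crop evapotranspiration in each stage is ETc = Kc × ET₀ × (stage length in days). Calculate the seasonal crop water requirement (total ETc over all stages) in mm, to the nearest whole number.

initial: 0.56 × 2.41 × 45 = 60.73 mm
mid-season: 1.18 × 7.09 × 45 = 376.48 mm
late-season: 0.81 × 6.92 × 40 = 224.21 mm
Seasonal total = 661.42 mm

661 mm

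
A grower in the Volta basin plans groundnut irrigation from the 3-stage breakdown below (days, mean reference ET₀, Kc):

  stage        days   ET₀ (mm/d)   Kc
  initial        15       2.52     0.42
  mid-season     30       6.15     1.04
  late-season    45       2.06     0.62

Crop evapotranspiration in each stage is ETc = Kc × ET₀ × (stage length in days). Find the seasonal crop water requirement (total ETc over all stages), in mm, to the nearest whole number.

initial: 0.42 × 2.52 × 15 = 15.88 mm
mid-season: 1.04 × 6.15 × 30 = 191.88 mm
late-season: 0.62 × 2.06 × 45 = 57.47 mm
Seasonal total = 265.23 mm

265 mm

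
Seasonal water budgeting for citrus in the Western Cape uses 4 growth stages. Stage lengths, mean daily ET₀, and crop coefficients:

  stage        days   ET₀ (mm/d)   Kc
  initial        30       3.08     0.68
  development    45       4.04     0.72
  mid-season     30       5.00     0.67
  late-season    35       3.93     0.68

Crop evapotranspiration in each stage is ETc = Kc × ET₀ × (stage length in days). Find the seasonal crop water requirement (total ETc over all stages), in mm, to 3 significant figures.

388 mm

initial: 0.68 × 3.08 × 30 = 62.83 mm
development: 0.72 × 4.04 × 45 = 130.90 mm
mid-season: 0.67 × 5.00 × 30 = 100.50 mm
late-season: 0.68 × 3.93 × 35 = 93.53 mm
Seasonal total = 387.76 mm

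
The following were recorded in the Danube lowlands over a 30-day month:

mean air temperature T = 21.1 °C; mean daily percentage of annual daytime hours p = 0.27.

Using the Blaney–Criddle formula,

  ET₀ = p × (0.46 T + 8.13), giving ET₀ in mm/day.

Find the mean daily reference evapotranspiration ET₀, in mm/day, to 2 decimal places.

4.82 mm/day

ET₀ = 0.27 × (0.46 × 21.1 + 8.13) = 0.27 × 17.836 = 4.8157 mm/d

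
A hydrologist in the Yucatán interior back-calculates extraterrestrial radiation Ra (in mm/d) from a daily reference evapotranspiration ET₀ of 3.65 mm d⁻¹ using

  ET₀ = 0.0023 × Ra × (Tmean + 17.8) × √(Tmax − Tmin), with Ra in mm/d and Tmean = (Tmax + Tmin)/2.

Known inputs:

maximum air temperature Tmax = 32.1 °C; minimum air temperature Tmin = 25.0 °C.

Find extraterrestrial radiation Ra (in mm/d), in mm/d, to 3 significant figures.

12.8 mm/d

Tmean = 28.55 °C; √ΔT = 2.6646
Ra = ET₀ / [0.0023 × (Tmean+17.8) × √ΔT] = 3.65 / (0.0023 × 46.35 × 2.6646) = 12.849 mm/d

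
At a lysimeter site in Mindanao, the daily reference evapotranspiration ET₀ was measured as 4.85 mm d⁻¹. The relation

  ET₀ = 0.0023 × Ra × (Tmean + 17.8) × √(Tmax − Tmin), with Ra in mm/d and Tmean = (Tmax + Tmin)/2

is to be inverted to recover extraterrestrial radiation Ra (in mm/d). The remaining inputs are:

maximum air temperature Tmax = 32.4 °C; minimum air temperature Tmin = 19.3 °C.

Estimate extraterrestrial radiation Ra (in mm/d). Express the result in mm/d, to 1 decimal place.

13.3 mm/d

Tmean = 25.85 °C; √ΔT = 3.6194
Ra = ET₀ / [0.0023 × (Tmean+17.8) × √ΔT] = 4.85 / (0.0023 × 43.65 × 3.6194) = 13.347 mm/d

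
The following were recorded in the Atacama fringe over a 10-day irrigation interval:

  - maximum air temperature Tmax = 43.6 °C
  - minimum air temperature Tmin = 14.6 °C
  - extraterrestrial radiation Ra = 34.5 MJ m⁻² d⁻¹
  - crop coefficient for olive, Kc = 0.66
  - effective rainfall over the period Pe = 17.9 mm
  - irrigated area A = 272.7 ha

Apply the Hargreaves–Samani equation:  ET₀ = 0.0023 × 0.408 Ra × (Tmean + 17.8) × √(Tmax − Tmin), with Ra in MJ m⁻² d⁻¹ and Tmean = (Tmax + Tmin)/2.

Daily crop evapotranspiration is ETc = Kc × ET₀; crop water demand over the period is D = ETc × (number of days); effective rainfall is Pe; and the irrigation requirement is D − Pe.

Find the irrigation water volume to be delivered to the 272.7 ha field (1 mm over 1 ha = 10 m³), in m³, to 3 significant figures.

98400 m³

Tmean = (43.6 + 14.6)/2 = 29.10 °C
0.408 Ra = 0.408 × 34.5 = 14.0760 mm/d equivalent
ET₀ = 0.0023 × 14.0760 × (29.10 + 17.8) × √29.0 = 0.0023 × 14.0760 × 46.90 × 5.3852 = 8.1768 mm/d
ETc = Kc × ET₀ = 0.66 × 8.1768 = 5.3967 mm/d
Crop demand D = ETc × 10 d = 5.3967 × 10 = 53.967 mm
D − Pe = 53.967 − 17.9 = 36.067 mm
Volume = 36.067 mm × 272.7 ha × 10 = 98354.7 m³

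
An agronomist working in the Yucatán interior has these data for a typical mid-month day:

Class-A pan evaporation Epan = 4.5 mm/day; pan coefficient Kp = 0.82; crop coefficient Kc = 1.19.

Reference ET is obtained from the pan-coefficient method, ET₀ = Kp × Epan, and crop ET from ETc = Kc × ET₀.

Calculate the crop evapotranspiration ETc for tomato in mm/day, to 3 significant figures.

4.39 mm/day

ET₀ = 0.82 × 4.5 = 3.6900 mm/d
ETc = Kc × ET₀ = 1.19 × 3.6900 = 4.3911 mm/d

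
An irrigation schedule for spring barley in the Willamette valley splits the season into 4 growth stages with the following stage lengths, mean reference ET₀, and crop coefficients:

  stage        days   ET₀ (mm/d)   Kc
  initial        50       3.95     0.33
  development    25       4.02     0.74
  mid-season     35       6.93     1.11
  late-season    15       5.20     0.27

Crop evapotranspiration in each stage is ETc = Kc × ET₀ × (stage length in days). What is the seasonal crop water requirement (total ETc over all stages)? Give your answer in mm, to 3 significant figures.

initial: 0.33 × 3.95 × 50 = 65.18 mm
development: 0.74 × 4.02 × 25 = 74.37 mm
mid-season: 1.11 × 6.93 × 35 = 269.23 mm
late-season: 0.27 × 5.20 × 15 = 21.06 mm
Seasonal total = 429.84 mm

430 mm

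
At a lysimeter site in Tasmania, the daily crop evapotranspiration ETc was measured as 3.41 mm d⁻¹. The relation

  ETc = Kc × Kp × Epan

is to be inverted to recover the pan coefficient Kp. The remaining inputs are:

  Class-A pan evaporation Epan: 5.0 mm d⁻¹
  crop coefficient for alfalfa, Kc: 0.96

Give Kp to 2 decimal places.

0.71

ETc = Kc × Kp × Epan  ⇒  Kp = ETc / (Kc × Epan)
Kp = 3.41 / (0.96 × 5.0) = 3.41 / 4.800 = 0.7104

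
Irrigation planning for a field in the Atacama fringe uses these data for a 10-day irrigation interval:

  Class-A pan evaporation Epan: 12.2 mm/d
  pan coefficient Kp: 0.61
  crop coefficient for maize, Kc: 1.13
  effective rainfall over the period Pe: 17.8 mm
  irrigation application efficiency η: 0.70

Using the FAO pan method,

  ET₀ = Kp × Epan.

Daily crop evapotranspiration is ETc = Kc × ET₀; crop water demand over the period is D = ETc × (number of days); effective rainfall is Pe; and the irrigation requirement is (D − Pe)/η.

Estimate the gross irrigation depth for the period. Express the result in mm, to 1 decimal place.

94.7 mm

ET₀ = 0.61 × 12.2 = 7.4420 mm/d
ETc = Kc × ET₀ = 1.13 × 7.4420 = 8.4095 mm/d
Crop demand D = ETc × 10 d = 8.4095 × 10 = 84.095 mm
D − Pe = 84.095 − 17.8 = 66.295 mm
Gross irrigation = 66.295 / 0.70 = 94.707 mm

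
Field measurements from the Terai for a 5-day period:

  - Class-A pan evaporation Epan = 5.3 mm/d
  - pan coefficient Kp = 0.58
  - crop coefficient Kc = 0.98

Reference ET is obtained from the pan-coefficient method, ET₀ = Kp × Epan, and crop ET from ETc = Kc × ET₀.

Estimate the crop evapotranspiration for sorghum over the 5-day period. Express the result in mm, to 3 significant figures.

15.1 mm

ET₀ = 0.58 × 5.3 = 3.0740 mm/d
ETc = Kc × ET₀ = 0.98 × 3.0740 = 3.0125 mm/d
Over 5 days: 3.0125 × 5 = 15.063 mm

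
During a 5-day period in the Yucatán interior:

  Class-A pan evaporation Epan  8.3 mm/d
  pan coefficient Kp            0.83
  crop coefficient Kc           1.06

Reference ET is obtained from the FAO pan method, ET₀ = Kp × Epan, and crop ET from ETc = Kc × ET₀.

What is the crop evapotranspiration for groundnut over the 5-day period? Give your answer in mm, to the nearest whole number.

ET₀ = 0.83 × 8.3 = 6.8890 mm/d
ETc = Kc × ET₀ = 1.06 × 6.8890 = 7.3023 mm/d
Over 5 days: 7.3023 × 5 = 36.512 mm

37 mm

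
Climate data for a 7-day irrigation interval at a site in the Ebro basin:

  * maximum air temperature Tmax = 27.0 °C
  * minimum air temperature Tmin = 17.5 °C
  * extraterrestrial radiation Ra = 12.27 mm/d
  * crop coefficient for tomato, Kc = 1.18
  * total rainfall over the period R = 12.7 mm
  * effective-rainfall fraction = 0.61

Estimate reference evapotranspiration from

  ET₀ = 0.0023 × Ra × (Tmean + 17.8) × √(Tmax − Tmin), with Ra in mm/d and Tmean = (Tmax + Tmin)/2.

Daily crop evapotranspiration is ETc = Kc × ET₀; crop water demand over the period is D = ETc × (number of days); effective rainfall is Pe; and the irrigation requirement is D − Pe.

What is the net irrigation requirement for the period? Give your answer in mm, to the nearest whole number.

Tmean = (27.0 + 17.5)/2 = 22.25 °C
ET₀ = 0.0023 × 12.27 × (22.25 + 17.8) × √9.5 = 0.0023 × 12.27 × 40.05 × 3.0822 = 3.4837 mm/d
ETc = Kc × ET₀ = 1.18 × 3.4837 = 4.1108 mm/d
Crop demand D = ETc × 7 d = 4.1108 × 7 = 28.776 mm
Pe = 0.61 × 12.7 = 7.747 mm
D − Pe = 28.776 − 7.747 = 21.029 mm

21 mm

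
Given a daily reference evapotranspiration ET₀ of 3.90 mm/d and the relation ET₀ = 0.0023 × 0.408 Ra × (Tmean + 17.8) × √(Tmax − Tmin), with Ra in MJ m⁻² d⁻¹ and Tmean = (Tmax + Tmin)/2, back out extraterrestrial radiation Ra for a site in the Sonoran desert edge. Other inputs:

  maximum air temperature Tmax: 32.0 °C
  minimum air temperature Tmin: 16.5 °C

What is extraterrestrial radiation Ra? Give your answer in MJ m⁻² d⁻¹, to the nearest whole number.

Tmean = (32.0+16.5)/2 = 24.25 °C; ΔT = 15.5
Ra = ET₀ / [0.0023 × 0.408 × (Tmean+17.8) × √ΔT]
   = 3.90 / (0.0023 × 0.408 × 42.05 × 3.9370) = 25.104 MJ m⁻² d⁻¹

25 MJ m⁻² d⁻¹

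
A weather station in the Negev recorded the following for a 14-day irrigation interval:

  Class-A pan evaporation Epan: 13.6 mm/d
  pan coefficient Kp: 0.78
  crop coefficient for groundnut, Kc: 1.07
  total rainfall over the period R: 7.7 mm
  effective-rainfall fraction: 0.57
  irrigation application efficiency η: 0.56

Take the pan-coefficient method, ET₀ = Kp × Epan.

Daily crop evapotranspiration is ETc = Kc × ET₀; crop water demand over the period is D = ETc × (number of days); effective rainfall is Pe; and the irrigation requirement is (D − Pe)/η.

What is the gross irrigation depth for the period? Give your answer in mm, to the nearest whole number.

276 mm

ET₀ = 0.78 × 13.6 = 10.6080 mm/d
ETc = Kc × ET₀ = 1.07 × 10.6080 = 11.3506 mm/d
Crop demand D = ETc × 14 d = 11.3506 × 14 = 158.908 mm
Pe = 0.57 × 7.7 = 4.389 mm
D − Pe = 158.908 − 4.389 = 154.519 mm
Gross irrigation = 154.519 / 0.56 = 275.927 mm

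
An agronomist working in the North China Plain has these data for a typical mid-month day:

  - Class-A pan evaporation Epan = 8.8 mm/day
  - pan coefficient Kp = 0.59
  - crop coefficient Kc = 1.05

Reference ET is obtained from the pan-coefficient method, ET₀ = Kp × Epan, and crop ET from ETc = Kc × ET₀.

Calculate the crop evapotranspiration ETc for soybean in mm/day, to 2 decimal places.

5.45 mm/day

ET₀ = 0.59 × 8.8 = 5.1920 mm/d
ETc = Kc × ET₀ = 1.05 × 5.1920 = 5.4516 mm/d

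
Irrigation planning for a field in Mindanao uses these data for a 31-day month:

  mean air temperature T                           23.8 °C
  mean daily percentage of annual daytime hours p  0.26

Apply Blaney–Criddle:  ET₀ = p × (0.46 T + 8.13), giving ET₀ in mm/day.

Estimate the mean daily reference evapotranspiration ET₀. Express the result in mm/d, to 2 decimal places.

ET₀ = 0.26 × (0.46 × 23.8 + 8.13) = 0.26 × 19.078 = 4.9603 mm/d

4.96 mm/d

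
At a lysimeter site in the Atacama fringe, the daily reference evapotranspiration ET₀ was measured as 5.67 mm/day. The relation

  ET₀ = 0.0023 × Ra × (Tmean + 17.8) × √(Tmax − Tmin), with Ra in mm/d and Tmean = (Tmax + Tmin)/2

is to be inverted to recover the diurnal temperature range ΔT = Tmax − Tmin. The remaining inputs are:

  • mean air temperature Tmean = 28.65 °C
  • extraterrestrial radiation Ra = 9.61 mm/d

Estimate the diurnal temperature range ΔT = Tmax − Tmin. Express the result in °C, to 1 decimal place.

√ΔT = ET₀ / [0.0023 × Ra × (Tmean+17.8)] = 5.67 / (0.0023 × 9.61 × 46.45) = 5.5226
ΔT = 5.5226² = 30.499 °C

30.5 °C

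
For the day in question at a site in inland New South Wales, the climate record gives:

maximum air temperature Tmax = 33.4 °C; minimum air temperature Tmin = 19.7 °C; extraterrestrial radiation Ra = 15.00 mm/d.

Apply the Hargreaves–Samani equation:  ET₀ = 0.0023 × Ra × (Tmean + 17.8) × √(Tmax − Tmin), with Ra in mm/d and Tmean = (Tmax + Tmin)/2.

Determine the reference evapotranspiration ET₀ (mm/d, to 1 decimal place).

Tmean = (33.4 + 19.7)/2 = 26.55 °C
ET₀ = 0.0023 × 15.00 × (26.55 + 17.8) × √13.7 = 0.0023 × 15.00 × 44.35 × 3.7014 = 5.6634 mm/d

5.7 mm/d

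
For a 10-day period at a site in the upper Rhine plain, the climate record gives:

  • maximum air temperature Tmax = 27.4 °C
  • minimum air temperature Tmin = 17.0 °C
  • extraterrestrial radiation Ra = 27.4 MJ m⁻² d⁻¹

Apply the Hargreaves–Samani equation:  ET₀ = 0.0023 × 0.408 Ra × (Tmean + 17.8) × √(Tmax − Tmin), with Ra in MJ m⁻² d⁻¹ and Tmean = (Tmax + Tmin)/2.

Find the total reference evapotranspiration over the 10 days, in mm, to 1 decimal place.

Tmean = (27.4 + 17.0)/2 = 22.20 °C
0.408 Ra = 0.408 × 27.4 = 11.1792 mm/d equivalent
ET₀ = 0.0023 × 11.1792 × (22.20 + 17.8) × √10.4 = 0.0023 × 11.1792 × 40.00 × 3.2249 = 3.3168 mm/d
Over 10 days: 3.3168 × 10 = 33.168 mm

33.2 mm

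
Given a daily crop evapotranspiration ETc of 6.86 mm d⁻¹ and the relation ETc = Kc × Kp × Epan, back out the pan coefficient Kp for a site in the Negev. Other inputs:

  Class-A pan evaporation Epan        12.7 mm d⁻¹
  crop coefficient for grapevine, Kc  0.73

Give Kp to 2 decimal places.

0.74

ETc = Kc × Kp × Epan  ⇒  Kp = ETc / (Kc × Epan)
Kp = 6.86 / (0.73 × 12.7) = 6.86 / 9.271 = 0.7399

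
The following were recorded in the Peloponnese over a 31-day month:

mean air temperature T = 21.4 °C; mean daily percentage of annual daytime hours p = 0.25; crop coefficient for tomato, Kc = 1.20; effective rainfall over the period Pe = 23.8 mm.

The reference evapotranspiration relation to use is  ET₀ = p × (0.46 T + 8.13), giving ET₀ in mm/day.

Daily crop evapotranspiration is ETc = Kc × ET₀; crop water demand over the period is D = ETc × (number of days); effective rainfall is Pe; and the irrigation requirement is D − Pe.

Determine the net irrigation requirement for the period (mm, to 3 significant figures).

ET₀ = 0.25 × (0.46 × 21.4 + 8.13) = 0.25 × 17.974 = 4.4935 mm/d
ETc = Kc × ET₀ = 1.20 × 4.4935 = 5.3922 mm/d
Crop demand D = ETc × 31 d = 5.3922 × 31 = 167.158 mm
D − Pe = 167.158 − 23.8 = 143.358 mm

143 mm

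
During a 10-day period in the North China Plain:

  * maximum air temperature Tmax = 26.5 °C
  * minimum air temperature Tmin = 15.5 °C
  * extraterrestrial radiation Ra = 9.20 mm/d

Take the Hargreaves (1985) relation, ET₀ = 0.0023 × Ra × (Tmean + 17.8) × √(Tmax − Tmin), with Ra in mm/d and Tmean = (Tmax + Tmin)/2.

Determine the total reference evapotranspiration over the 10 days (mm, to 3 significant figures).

Tmean = (26.5 + 15.5)/2 = 21.00 °C
ET₀ = 0.0023 × 9.20 × (21.00 + 17.8) × √11.0 = 0.0023 × 9.20 × 38.80 × 3.3166 = 2.7230 mm/d
Over 10 days: 2.7230 × 10 = 27.230 mm

27.2 mm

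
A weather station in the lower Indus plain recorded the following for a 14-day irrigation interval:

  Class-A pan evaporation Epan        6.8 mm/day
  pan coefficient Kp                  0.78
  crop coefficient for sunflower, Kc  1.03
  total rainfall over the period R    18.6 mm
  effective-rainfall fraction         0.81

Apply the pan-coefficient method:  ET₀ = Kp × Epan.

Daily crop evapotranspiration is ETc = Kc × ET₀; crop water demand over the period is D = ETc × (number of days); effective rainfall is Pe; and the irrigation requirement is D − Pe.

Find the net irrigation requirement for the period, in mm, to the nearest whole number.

61 mm

ET₀ = 0.78 × 6.8 = 5.3040 mm/d
ETc = Kc × ET₀ = 1.03 × 5.3040 = 5.4631 mm/d
Crop demand D = ETc × 14 d = 5.4631 × 14 = 76.483 mm
Pe = 0.81 × 18.6 = 15.066 mm
D − Pe = 76.483 − 15.066 = 61.417 mm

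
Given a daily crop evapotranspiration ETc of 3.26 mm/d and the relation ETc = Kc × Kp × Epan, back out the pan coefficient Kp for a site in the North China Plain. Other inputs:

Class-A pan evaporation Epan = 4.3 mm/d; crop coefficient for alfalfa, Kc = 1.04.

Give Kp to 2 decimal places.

ETc = Kc × Kp × Epan  ⇒  Kp = ETc / (Kc × Epan)
Kp = 3.26 / (1.04 × 4.3) = 3.26 / 4.472 = 0.7290

0.73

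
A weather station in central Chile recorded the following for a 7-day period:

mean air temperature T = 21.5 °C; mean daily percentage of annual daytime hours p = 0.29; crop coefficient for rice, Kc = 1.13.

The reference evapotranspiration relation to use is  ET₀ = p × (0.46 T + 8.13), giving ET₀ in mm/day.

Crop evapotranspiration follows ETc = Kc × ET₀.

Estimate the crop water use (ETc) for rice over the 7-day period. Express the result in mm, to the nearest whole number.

ET₀ = 0.29 × (0.46 × 21.5 + 8.13) = 0.29 × 18.020 = 5.2258 mm/d
ETc = Kc × ET₀ = 1.13 × 5.2258 = 5.9052 mm/d
Over 7 days: 5.9052 × 7 = 41.336 mm

41 mm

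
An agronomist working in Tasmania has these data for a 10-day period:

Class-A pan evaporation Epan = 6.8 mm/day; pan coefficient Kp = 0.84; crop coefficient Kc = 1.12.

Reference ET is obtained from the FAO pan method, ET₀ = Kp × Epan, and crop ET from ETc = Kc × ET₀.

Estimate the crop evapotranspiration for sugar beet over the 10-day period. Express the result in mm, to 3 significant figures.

ET₀ = 0.84 × 6.8 = 5.7120 mm/d
ETc = Kc × ET₀ = 1.12 × 5.7120 = 6.3974 mm/d
Over 10 days: 6.3974 × 10 = 63.974 mm

64.0 mm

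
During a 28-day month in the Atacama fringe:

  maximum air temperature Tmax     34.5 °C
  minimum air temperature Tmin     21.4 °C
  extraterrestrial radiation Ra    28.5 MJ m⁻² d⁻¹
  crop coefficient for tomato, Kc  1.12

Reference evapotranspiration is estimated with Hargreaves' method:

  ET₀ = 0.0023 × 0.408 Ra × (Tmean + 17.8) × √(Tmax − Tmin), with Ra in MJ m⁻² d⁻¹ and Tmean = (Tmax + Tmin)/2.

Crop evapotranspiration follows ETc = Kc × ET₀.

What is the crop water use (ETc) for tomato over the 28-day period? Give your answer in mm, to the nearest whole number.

Tmean = (34.5 + 21.4)/2 = 27.95 °C
0.408 Ra = 0.408 × 28.5 = 11.6280 mm/d equivalent
ET₀ = 0.0023 × 11.6280 × (27.95 + 17.8) × √13.1 = 0.0023 × 11.6280 × 45.75 × 3.6194 = 4.4285 mm/d
ETc = Kc × ET₀ = 1.12 × 4.4285 = 4.9599 mm/d
Over 28 days: 4.9599 × 28 = 138.877 mm

139 mm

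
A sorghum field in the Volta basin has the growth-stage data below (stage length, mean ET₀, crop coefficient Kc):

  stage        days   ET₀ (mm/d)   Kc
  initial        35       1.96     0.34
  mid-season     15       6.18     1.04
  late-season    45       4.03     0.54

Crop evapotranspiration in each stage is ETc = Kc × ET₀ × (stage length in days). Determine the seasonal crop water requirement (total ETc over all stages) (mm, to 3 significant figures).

initial: 0.34 × 1.96 × 35 = 23.32 mm
mid-season: 1.04 × 6.18 × 15 = 96.41 mm
late-season: 0.54 × 4.03 × 45 = 97.93 mm
Seasonal total = 217.66 mm

218 mm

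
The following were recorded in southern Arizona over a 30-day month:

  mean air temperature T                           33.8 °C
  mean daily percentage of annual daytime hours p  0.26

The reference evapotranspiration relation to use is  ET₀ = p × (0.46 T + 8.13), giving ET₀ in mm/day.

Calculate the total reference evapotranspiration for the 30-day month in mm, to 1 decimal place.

ET₀ = 0.26 × (0.46 × 33.8 + 8.13) = 0.26 × 23.678 = 6.1563 mm/d
Monthly total = 6.1563 × 30 = 184.689 mm

184.7 mm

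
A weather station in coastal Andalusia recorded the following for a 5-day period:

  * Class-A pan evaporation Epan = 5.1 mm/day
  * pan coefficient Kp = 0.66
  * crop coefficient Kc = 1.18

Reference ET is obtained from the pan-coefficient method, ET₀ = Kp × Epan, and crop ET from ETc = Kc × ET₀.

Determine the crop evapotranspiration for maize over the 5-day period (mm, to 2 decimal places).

ET₀ = 0.66 × 5.1 = 3.3660 mm/d
ETc = Kc × ET₀ = 1.18 × 3.3660 = 3.9719 mm/d
Over 5 days: 3.9719 × 5 = 19.860 mm

19.86 mm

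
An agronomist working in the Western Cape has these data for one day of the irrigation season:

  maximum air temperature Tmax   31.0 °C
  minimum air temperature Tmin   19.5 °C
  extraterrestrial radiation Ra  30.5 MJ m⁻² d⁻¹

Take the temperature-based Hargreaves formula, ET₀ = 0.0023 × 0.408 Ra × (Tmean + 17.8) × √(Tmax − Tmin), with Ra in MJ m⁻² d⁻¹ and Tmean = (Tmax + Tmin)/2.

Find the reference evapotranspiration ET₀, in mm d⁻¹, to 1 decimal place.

Tmean = (31.0 + 19.5)/2 = 25.25 °C
0.408 Ra = 0.408 × 30.5 = 12.4440 mm/d equivalent
ET₀ = 0.0023 × 12.4440 × (25.25 + 17.8) × √11.5 = 0.0023 × 12.4440 × 43.05 × 3.3912 = 4.1784 mm/d

4.2 mm d⁻¹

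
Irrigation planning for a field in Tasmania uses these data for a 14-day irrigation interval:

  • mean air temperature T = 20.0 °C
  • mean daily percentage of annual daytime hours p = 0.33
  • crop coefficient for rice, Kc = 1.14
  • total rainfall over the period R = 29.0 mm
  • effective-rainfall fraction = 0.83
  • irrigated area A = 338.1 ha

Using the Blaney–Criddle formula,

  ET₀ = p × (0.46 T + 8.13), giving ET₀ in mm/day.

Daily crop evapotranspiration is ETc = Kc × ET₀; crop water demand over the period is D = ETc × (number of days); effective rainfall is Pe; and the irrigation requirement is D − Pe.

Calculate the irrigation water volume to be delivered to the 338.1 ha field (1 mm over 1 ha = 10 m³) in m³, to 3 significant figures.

227000 m³

ET₀ = 0.33 × (0.46 × 20.0 + 8.13) = 0.33 × 17.330 = 5.7189 mm/d
ETc = Kc × ET₀ = 1.14 × 5.7189 = 6.5195 mm/d
Crop demand D = ETc × 14 d = 6.5195 × 14 = 91.273 mm
Pe = 0.83 × 29.0 = 24.070 mm
D − Pe = 91.273 − 24.070 = 67.203 mm
Volume = 67.203 mm × 338.1 ha × 10 = 227213.3 m³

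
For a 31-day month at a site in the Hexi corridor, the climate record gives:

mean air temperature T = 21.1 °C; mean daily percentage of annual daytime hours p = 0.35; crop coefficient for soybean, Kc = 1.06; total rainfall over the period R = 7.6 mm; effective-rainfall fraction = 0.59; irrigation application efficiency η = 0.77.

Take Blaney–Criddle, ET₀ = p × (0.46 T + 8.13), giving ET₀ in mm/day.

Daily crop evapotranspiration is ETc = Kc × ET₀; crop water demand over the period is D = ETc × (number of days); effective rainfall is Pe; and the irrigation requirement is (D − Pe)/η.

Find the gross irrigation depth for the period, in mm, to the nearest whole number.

261 mm

ET₀ = 0.35 × (0.46 × 21.1 + 8.13) = 0.35 × 17.836 = 6.2426 mm/d
ETc = Kc × ET₀ = 1.06 × 6.2426 = 6.6172 mm/d
Crop demand D = ETc × 31 d = 6.6172 × 31 = 205.133 mm
Pe = 0.59 × 7.6 = 4.484 mm
D − Pe = 205.133 − 4.484 = 200.649 mm
Gross irrigation = 200.649 / 0.77 = 260.583 mm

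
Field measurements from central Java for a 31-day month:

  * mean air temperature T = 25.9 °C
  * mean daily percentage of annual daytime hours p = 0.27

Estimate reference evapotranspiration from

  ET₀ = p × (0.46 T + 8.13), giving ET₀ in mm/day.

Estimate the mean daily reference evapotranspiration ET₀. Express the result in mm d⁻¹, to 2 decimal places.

5.41 mm d⁻¹

ET₀ = 0.27 × (0.46 × 25.9 + 8.13) = 0.27 × 20.044 = 5.4119 mm/d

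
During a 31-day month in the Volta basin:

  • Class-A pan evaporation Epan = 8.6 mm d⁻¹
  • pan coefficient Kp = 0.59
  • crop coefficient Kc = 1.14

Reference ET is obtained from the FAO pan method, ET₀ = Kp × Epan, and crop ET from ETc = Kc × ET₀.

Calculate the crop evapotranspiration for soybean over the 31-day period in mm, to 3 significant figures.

179 mm

ET₀ = 0.59 × 8.6 = 5.0740 mm/d
ETc = Kc × ET₀ = 1.14 × 5.0740 = 5.7844 mm/d
Over 31 days: 5.7844 × 31 = 179.316 mm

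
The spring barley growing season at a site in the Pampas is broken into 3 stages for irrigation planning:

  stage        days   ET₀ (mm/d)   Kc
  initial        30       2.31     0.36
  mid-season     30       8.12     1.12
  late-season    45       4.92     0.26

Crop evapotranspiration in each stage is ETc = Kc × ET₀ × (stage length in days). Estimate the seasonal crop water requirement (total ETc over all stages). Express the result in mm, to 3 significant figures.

355 mm

initial: 0.36 × 2.31 × 30 = 24.95 mm
mid-season: 1.12 × 8.12 × 30 = 272.83 mm
late-season: 0.26 × 4.92 × 45 = 57.56 mm
Seasonal total = 355.34 mm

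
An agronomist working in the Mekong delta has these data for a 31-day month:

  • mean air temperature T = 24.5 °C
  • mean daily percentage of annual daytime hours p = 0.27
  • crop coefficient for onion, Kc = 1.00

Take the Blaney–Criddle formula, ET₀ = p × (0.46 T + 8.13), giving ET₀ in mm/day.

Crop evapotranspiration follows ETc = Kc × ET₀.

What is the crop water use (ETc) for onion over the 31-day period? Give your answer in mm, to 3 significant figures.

ET₀ = 0.27 × (0.46 × 24.5 + 8.13) = 0.27 × 19.400 = 5.2380 mm/d
ETc = Kc × ET₀ = 1.00 × 5.2380 = 5.2380 mm/d
Over 31 days: 5.2380 × 31 = 162.378 mm

162 mm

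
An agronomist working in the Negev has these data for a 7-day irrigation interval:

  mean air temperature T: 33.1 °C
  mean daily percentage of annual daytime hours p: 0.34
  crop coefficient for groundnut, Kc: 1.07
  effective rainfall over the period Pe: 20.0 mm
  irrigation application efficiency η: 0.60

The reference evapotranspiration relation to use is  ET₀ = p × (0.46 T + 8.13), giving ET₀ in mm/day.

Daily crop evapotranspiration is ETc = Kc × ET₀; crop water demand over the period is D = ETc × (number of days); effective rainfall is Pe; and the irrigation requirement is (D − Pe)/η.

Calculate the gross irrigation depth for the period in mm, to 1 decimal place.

65.8 mm

ET₀ = 0.34 × (0.46 × 33.1 + 8.13) = 0.34 × 23.356 = 7.9410 mm/d
ETc = Kc × ET₀ = 1.07 × 7.9410 = 8.4969 mm/d
Crop demand D = ETc × 7 d = 8.4969 × 7 = 59.478 mm
D − Pe = 59.478 − 20.0 = 39.478 mm
Gross irrigation = 39.478 / 0.60 = 65.797 mm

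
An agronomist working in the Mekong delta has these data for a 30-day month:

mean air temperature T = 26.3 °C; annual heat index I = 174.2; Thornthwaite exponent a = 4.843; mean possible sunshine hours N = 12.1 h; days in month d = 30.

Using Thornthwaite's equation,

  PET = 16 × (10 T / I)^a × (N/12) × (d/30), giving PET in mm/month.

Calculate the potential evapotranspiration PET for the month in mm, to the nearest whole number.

119 mm

10T/I = 10 × 26.3 / 174.2 = 1.5098
(10T/I)^a = 1.5098^4.843 = 7.3537
Uncorrected PET = 16 × 7.3537 = 117.659 mm
Correction = (N/12)(d/30) = (12.1/12)(30/30) = 1.0083
PET = 117.659 × 1.0083 = 118.636 mm/month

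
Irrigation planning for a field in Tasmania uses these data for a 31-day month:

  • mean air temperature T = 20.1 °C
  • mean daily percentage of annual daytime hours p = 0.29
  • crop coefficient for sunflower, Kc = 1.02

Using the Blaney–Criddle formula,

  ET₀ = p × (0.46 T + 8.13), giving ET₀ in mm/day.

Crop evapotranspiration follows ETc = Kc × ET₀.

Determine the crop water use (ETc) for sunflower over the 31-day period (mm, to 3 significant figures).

159 mm

ET₀ = 0.29 × (0.46 × 20.1 + 8.13) = 0.29 × 17.376 = 5.0390 mm/d
ETc = Kc × ET₀ = 1.02 × 5.0390 = 5.1398 mm/d
Over 31 days: 5.1398 × 31 = 159.334 mm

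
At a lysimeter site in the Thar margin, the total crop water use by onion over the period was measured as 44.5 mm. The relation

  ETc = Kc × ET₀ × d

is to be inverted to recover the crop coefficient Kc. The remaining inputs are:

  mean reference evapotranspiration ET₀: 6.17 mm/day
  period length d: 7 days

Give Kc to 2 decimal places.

ETc = Kc × ET₀ × d  ⇒  Kc = ETc / (ET₀ × d)
Kc = 44.5 / (6.17 × 7) = 44.5 / 43.19 = 1.0303

1.03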